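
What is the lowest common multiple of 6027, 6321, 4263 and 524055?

6027 = 3 · 7² · 41; 6321 = 3 · 7² · 43; 4263 = 3 · 7² · 29; 524055 = 3 · 5 · 7² · 23 · 31
lcm takes max exponent of each prime: 3 · 5 · 7² · 23 · 29 · 31 · 41 · 43 = 26793359985

26793359985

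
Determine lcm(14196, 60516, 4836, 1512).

14196 = 2² · 3 · 7 · 13²; 60516 = 2² · 3² · 41²; 4836 = 2² · 3 · 13 · 31; 1512 = 2³ · 3³ · 7
lcm takes max exponent of each prime: 2³ · 3³ · 7 · 13² · 31 · 41² = 13315819608

13315819608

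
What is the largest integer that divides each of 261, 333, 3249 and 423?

9

gcd(261, 333): 333 = 1·261 + 72; 261 = 3·72 + 45; 72 = 1·45 + 27; 45 = 1·27 + 18; 27 = 1·18 + 9; 18 = 2·9 + 0 → 9
gcd(9, 3249): 3249 = 361·9 + 0 → 9
gcd(9, 423): 423 = 47·9 + 0 → 9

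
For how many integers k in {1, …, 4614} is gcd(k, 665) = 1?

2998

Prime factors of 665: 5, 7, 19. Count integers ≤ 4614 divisible by none of them.
By inclusion–exclusion: 4614 − ⌊4614/5⌋ − ⌊4614/7⌋ − ⌊4614/19⌋ + ⌊4614/35⌋ + ⌊4614/95⌋ + ⌊4614/133⌋ − ⌊4614/665⌋ = 2998.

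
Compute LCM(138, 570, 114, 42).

138 = 2 · 3 · 23; 570 = 2 · 3 · 5 · 19; 114 = 2 · 3 · 19; 42 = 2 · 3 · 7
lcm takes max exponent of each prime: 2 · 3 · 5 · 7 · 19 · 23 = 91770

91770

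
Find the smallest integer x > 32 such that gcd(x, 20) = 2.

Multiples of 2 above 32: 2·17, 2·18, … . Need the cofactor coprime to 20/2 = 10.
Checking s = 17, 18, … the first with gcd(s, 10) = 1 is s = 17, giving 34.

34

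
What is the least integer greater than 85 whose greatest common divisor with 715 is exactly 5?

715 = 5·143. Any m with gcd(m, 715) = 5 is a multiple of 5, say 5s, with s coprime to 143.
Need s > 85/5, so s ≥ 18. First s ≥ 18 with gcd(s, 143) = 1 is s = 18. Thus m = 5·18 = 90.

90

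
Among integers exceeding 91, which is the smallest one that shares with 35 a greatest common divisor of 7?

35 = 7·5. Any x with gcd(x, 35) = 7 is a multiple of 7, say 7s, with s coprime to 5.
Need s > 91/7, so s ≥ 14. First s ≥ 14 with gcd(s, 5) = 1 is s = 14. Thus x = 7·14 = 98.

98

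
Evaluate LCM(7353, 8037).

345591

gcd first: 8037 = 1·7353 + 684; 7353 = 10·684 + 513; 684 = 1·513 + 171; 513 = 3·171 + 0 → gcd = 171
lcm = 7353·8037/gcd = 59096061/171 = 345591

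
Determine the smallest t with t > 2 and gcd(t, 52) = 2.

6

52 = 2·26. Any t with gcd(t, 52) = 2 is a multiple of 2, say 2s, with s coprime to 26.
Need s > 2/2, so s ≥ 2. First s ≥ 2 with gcd(s, 26) = 1 is s = 3. Thus t = 2·3 = 6.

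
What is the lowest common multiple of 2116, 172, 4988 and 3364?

2116 = 2² · 23²; 172 = 2² · 43; 4988 = 2² · 29 · 43; 3364 = 2² · 29²
lcm takes max exponent of each prime: 2² · 23² · 29² · 43 = 76520908

76520908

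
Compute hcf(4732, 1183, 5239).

169

gcd(4732, 1183): 4732 = 4·1183 + 0 → 1183
gcd(1183, 5239): 5239 = 4·1183 + 507; 1183 = 2·507 + 169; 507 = 3·169 + 0 → 169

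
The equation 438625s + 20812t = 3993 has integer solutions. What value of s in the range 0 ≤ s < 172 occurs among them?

29

gcd(438625, 20812) = 121 (Euclid: 438625 = 21·20812 + 1573; 20812 = 13·1573 + 363; 1573 = 4·363 + 121; 363 = 3·121 + 0), and 121 | 3993.
Extended Euclid: 438625·(53) + 20812·(-1117) = 121. Scale by 33: s₀ = 1749.
General solution s = s₀ + 172k; reducing mod 172 gives s = 29 (and t = -611).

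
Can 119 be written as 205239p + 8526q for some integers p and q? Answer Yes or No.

No

gcd(205239, 8526): 205239 = 24·8526 + 615; 8526 = 13·615 + 531; 615 = 1·531 + 84; 531 = 6·84 + 27; 84 = 3·27 + 3; 27 = 9·3 + 0 → 3
3 does not divide 119, so a solution does not exist.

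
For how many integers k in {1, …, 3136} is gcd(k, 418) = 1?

418 = 2·11·19. Inclusion–exclusion on these primes:
3136 − ⌊3136/2⌋ − ⌊3136/11⌋ − ⌊3136/19⌋ + ⌊3136/22⌋ + ⌊3136/38⌋ + ⌊3136/209⌋ − ⌊3136/418⌋ = 1350

1350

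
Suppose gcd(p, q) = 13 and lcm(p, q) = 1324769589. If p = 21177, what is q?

813241

Using pq = gcd(p,q)·lcm(p,q) = 13·1324769589 = 17222004657, we get q = 17222004657/21177 = 813241.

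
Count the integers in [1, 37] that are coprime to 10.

15

Prime factors of 10: 2, 5. Count integers ≤ 37 divisible by none of them.
By inclusion–exclusion: 37 − ⌊37/2⌋ − ⌊37/5⌋ + ⌊37/10⌋ = 15.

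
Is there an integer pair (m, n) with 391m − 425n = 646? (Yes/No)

By Bézout, 391m − 425n = 646 has integer solutions iff gcd(391, 425) | 646.
Euclid: 425 = 1·391 + 34; 391 = 11·34 + 17; 34 = 2·17 + 0. gcd = 17; 646 mod 17 = 0. Yes.

Yes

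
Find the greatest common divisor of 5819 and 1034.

Euclid: 5819 = 5·1034 + 649; 1034 = 1·649 + 385; 649 = 1·385 + 264; 385 = 1·264 + 121; 264 = 2·121 + 22; 121 = 5·22 + 11; 22 = 2·11 + 0. Last nonzero remainder: 11.

11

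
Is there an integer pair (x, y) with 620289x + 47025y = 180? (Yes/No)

Yes

gcd(620289, 47025): 620289 = 13·47025 + 8964; 47025 = 5·8964 + 2205; 8964 = 4·2205 + 144; 2205 = 15·144 + 45; 144 = 3·45 + 9; 45 = 5·9 + 0 → 9
9 divides 180, so a solution exists.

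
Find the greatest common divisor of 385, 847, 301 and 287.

7

385 = 5 · 7 · 11; 847 = 7 · 11²; 301 = 7 · 43; 287 = 7 · 41
gcd takes min exponent of each prime: 7 = 7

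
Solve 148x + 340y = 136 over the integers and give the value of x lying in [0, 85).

17

gcd(148, 340) = 4 (Euclid: 340 = 2·148 + 44; 148 = 3·44 + 16; 44 = 2·16 + 12; 16 = 1·12 + 4; 12 = 3·4 + 0), and 4 | 136.
Extended Euclid: 148·(23) + 340·(-10) = 4. Scale by 34: x₀ = 782.
General solution x = x₀ + 85t; reducing mod 85 gives x = 17 (and y = -7).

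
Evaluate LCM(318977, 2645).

843694165

gcd first: 318977 = 120·2645 + 1577; 2645 = 1·1577 + 1068; 1577 = 1·1068 + 509; 1068 = 2·509 + 50; 509 = 10·50 + 9; 50 = 5·9 + 5; 9 = 1·5 + 4; 5 = 1·4 + 1; 4 = 4·1 + 0 → gcd = 1
lcm = 318977·2645/gcd = 843694165/1 = 843694165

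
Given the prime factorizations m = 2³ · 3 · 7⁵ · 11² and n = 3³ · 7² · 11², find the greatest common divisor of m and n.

17787

min exponent per shared prime: 3 · 7² · 11² = 17787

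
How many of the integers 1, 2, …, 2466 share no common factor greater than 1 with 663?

1429

663 = 3·13·17. Inclusion–exclusion on these primes:
2466 − ⌊2466/3⌋ − ⌊2466/13⌋ − ⌊2466/17⌋ + ⌊2466/39⌋ + ⌊2466/51⌋ + ⌊2466/221⌋ − ⌊2466/663⌋ = 1429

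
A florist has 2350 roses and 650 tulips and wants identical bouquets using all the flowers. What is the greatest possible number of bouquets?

Euclid: 2350 = 3·650 + 400; 650 = 1·400 + 250; 400 = 1·250 + 150; 250 = 1·150 + 100; 150 = 1·100 + 50; 100 = 2·50 + 0. Last nonzero remainder: 50.

50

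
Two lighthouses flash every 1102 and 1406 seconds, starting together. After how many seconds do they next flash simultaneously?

40774

1102 = 2 · 19 · 29; 1406 = 2 · 19 · 37
max exponents: 2 · 19 · 29 · 37 = 40774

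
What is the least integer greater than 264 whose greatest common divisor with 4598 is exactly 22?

286

gcd(a, 4598) = 22 forces 22 | a; write a = 22s. Then gcd(22s, 22·209) = 22·gcd(s, 209), so need gcd(s, 209) = 1.
22s > 264 gives s ≥ 13. The least s ≥ 13 coprime to 209 is 13, so a = 22·13 = 286.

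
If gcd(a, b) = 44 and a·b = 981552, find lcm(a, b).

22308

gcd·lcm = product, so lcm = 981552/44 = 22308.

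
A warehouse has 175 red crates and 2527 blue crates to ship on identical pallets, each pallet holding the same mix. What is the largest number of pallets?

Euclid: 2527 = 14·175 + 77; 175 = 2·77 + 21; 77 = 3·21 + 14; 21 = 1·14 + 7; 14 = 2·7 + 0. Last nonzero remainder: 7.

7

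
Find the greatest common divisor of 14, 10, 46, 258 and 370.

gcd(14, 10): 14 = 1·10 + 4; 10 = 2·4 + 2; 4 = 2·2 + 0 → 2
gcd(2, 46): 46 = 23·2 + 0 → 2
gcd(2, 258): 258 = 129·2 + 0 → 2
gcd(2, 370): 370 = 185·2 + 0 → 2

2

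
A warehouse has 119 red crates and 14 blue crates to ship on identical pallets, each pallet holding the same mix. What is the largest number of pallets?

7

Euclid: 119 = 8·14 + 7; 14 = 2·7 + 0. Last nonzero remainder: 7.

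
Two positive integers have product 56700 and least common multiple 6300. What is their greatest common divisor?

9

From gcd × lcm = pq: gcd = 56700 / 6300 = 9.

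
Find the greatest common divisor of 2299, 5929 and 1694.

121

gcd(2299, 5929): 5929 = 2·2299 + 1331; 2299 = 1·1331 + 968; 1331 = 1·968 + 363; 968 = 2·363 + 242; 363 = 1·242 + 121; 242 = 2·121 + 0 → 121
gcd(121, 1694): 1694 = 14·121 + 0 → 121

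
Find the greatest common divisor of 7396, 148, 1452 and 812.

gcd(7396, 148): 7396 = 49·148 + 144; 148 = 1·144 + 4; 144 = 36·4 + 0 → 4
gcd(4, 1452): 1452 = 363·4 + 0 → 4
gcd(4, 812): 812 = 203·4 + 0 → 4

4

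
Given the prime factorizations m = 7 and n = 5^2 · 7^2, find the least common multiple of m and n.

1225

max exponent per prime: 5^2 · 7^2 = 1225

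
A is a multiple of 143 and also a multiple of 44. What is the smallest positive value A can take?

143 = 11 · 13; 44 = 2² · 11
max exponents: 2² · 11 · 13 = 572

572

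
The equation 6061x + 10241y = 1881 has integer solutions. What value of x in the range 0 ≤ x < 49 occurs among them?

Reduce mod 10241: 6061x ≡ 1881 (mod 10241). With g = gcd(6061, 10241) = 209 dividing 1881, divide through: 29x ≡ 9 (mod 49).
Since gcd(29, 49) = 1, x ≡ 9·(29)⁻¹ ≡ 2 (mod 49). Smallest non-negative: 2.

2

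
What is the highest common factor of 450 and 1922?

2

450 = 2 · 3² · 5²
1922 = 2 · 31²
Common: 2 = 2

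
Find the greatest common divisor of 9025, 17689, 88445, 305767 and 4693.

9025 = 5² · 19²; 17689 = 7² · 19²; 88445 = 5 · 7² · 19²; 305767 = 7 · 11² · 19²; 4693 = 13 · 19²
gcd takes min exponent of each prime: 19² = 361

361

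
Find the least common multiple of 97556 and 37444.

gcd first: 97556 = 2·37444 + 22668; 37444 = 1·22668 + 14776; 22668 = 1·14776 + 7892; 14776 = 1·7892 + 6884; 7892 = 1·6884 + 1008; 6884 = 6·1008 + 836; 1008 = 1·836 + 172; 836 = 4·172 + 148; 172 = 1·148 + 24; 148 = 6·24 + 4; 24 = 6·4 + 0 → gcd = 4
lcm = 97556·37444/gcd = 3652886864/4 = 913221716

913221716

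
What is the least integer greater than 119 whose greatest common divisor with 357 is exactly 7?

133

Multiples of 7 above 119: 7·18, 7·19, … . Need the cofactor coprime to 357/7 = 51.
Checking s = 18, 19, … the first with gcd(s, 51) = 1 is s = 19, giving 133.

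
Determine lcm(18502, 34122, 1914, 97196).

2697480588

18502 = 2 · 11 · 29²; 34122 = 2 · 3 · 11² · 47; 1914 = 2 · 3 · 11 · 29; 97196 = 2² · 11 · 47²
lcm takes max exponent of each prime: 2² · 3 · 11² · 29² · 47² = 2697480588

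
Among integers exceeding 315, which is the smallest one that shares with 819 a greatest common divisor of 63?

378

Multiples of 63 above 315: 63·6, 63·7, … . Need the cofactor coprime to 819/63 = 13.
Checking s = 6, 7, … the first with gcd(s, 13) = 1 is s = 6, giving 378.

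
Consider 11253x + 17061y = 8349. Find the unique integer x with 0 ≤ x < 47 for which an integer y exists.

Reduce mod 17061: 11253x ≡ 8349 (mod 17061). With g = gcd(11253, 17061) = 363 dividing 8349, divide through: 31x ≡ 23 (mod 47).
Since gcd(31, 47) = 1, x ≡ 23·(31)⁻¹ ≡ 25 (mod 47). Smallest non-negative: 25.

25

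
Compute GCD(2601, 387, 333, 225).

gcd(2601, 387): 2601 = 6·387 + 279; 387 = 1·279 + 108; 279 = 2·108 + 63; 108 = 1·63 + 45; 63 = 1·45 + 18; 45 = 2·18 + 9; 18 = 2·9 + 0 → 9
gcd(9, 333): 333 = 37·9 + 0 → 9
gcd(9, 225): 225 = 25·9 + 0 → 9

9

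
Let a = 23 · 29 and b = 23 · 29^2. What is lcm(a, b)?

max exponent per prime: 23 · 29^2 = 19343

19343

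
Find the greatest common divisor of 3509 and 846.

3509 = 11² · 29
846 = 2 · 3² · 47
Common: 1 = 1

1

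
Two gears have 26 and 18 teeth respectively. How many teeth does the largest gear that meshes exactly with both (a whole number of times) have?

2

Euclid: 26 = 1·18 + 8; 18 = 2·8 + 2; 8 = 4·2 + 0. Last nonzero remainder: 2.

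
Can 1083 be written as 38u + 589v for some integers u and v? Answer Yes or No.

Yes

By Bézout, 38u + 589v = 1083 has integer solutions iff gcd(38, 589) | 1083.
Euclid: 589 = 15·38 + 19; 38 = 2·19 + 0. gcd = 19; 1083 mod 19 = 0. Yes.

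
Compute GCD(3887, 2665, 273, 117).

13

gcd(3887, 2665): 3887 = 1·2665 + 1222; 2665 = 2·1222 + 221; 1222 = 5·221 + 117; 221 = 1·117 + 104; 117 = 1·104 + 13; 104 = 8·13 + 0 → 13
gcd(13, 273): 273 = 21·13 + 0 → 13
gcd(13, 117): 117 = 9·13 + 0 → 13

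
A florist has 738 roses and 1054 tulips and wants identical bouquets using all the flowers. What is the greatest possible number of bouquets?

738 = 2 · 3² · 41
1054 = 2 · 17 · 31
Common: 2 = 2

2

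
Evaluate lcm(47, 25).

47 = 47; 25 = 5²
max exponents: 5² · 47 = 1175

1175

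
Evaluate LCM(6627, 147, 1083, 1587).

62012026587

6627 = 3 · 47²; 147 = 3 · 7²; 1083 = 3 · 19²; 1587 = 3 · 23²
lcm takes max exponent of each prime: 3 · 7² · 19² · 23² · 47² = 62012026587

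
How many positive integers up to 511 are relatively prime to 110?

187

110 = 2·5·11. Inclusion–exclusion on these primes:
511 − ⌊511/2⌋ − ⌊511/5⌋ − ⌊511/11⌋ + ⌊511/10⌋ + ⌊511/22⌋ + ⌊511/55⌋ − ⌊511/110⌋ = 187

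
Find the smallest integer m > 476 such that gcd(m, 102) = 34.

Multiples of 34 above 476: 34·15, 34·16, … . Need the cofactor coprime to 102/34 = 3.
Checking s = 15, 16, … the first with gcd(s, 3) = 1 is s = 16, giving 544.

544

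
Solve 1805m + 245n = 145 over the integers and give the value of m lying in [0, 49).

37

Reduce mod 245: 1805m ≡ 145 (mod 245). With g = gcd(1805, 245) = 5 dividing 145, divide through: 361m ≡ 29 (mod 49).
Since gcd(361, 49) = 1, m ≡ 29·(361)⁻¹ ≡ 37 (mod 49). Smallest non-negative: 37.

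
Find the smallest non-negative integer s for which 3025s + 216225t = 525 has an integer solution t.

Euclid: 216225 = 71·3025 + 1450; 3025 = 2·1450 + 125; 1450 = 11·125 + 75; 125 = 1·75 + 50; 75 = 1·50 + 25; 50 = 2·25 + 0 → gcd = 25; 525 = 25·21.
Back-substitution yields 3025·(-3431) + 216225·(48) = 25, so one solution is s = -3431·21 = -72051, t = 48·21 = 1008.
Solutions in s differ by 216225/25 = 8649; the one in [0, 8649) is -72051 mod 8649 = 5790.

5790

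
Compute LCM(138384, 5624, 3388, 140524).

152356689079056

138384 = 2⁴ · 3² · 31²; 5624 = 2³ · 19 · 37; 3388 = 2² · 7 · 11²; 140524 = 2² · 19 · 43²
lcm takes max exponent of each prime: 2⁴ · 3² · 7 · 11² · 19 · 31² · 37 · 43² = 152356689079056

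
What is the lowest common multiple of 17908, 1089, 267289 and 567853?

1670843852964

17908 = 2² · 11² · 37; 1089 = 3² · 11²; 267289 = 11² · 47²; 567853 = 11² · 13 · 19²
lcm takes max exponent of each prime: 2² · 3² · 11² · 13 · 19² · 37 · 47² = 1670843852964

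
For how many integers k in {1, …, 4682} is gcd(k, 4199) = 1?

3853

Prime factors of 4199: 13, 17, 19. Count integers ≤ 4682 divisible by none of them.
By inclusion–exclusion: 4682 − ⌊4682/13⌋ − ⌊4682/17⌋ − ⌊4682/19⌋ + ⌊4682/221⌋ + ⌊4682/247⌋ + ⌊4682/323⌋ − ⌊4682/4199⌋ = 3853.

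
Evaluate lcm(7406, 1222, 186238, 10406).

168645087484874

7406 = 2 · 7 · 23²; 1222 = 2 · 13 · 47; 186238 = 2 · 13² · 19 · 29; 10406 = 2 · 11² · 43
lcm takes max exponent of each prime: 2 · 7 · 11² · 13² · 19 · 23² · 29 · 43 · 47 = 168645087484874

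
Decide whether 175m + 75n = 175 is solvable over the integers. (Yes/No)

By Bézout, 175m + 75n = 175 has integer solutions iff gcd(175, 75) | 175.
Euclid: 175 = 2·75 + 25; 75 = 3·25 + 0. gcd = 25; 175 mod 25 = 0. Yes.

Yes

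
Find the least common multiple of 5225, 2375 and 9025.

496375

5225 = 5² · 11 · 19; 2375 = 5³ · 19; 9025 = 5² · 19²
lcm takes max exponent of each prime: 5³ · 11 · 19² = 496375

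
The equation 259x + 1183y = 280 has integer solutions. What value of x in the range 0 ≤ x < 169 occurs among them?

Reduce mod 1183: 259x ≡ 280 (mod 1183). With g = gcd(259, 1183) = 7 dividing 280, divide through: 37x ≡ 40 (mod 169).
Since gcd(37, 169) = 1, x ≡ 40·(37)⁻¹ ≡ 97 (mod 169). Smallest non-negative: 97.

97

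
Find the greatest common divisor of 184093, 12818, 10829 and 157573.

gcd(184093, 12818): 184093 = 14·12818 + 4641; 12818 = 2·4641 + 3536; 4641 = 1·3536 + 1105; 3536 = 3·1105 + 221; 1105 = 5·221 + 0 → 221
gcd(221, 10829): 10829 = 49·221 + 0 → 221
gcd(221, 157573): 157573 = 713·221 + 0 → 221

221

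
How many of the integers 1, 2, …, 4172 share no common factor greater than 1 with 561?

Prime factors of 561: 3, 11, 17. Count integers ≤ 4172 divisible by none of them.
By inclusion–exclusion: 4172 − ⌊4172/3⌋ − ⌊4172/11⌋ − ⌊4172/17⌋ + ⌊4172/33⌋ + ⌊4172/51⌋ + ⌊4172/187⌋ − ⌊4172/561⌋ = 2380.

2380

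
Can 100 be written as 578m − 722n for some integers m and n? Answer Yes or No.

gcd(578, 722): 722 = 1·578 + 144; 578 = 4·144 + 2; 144 = 72·2 + 0 → 2
2 divides 100, so a solution exists.

Yes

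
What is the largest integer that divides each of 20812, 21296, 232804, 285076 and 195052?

gcd(20812, 21296): 21296 = 1·20812 + 484; 20812 = 43·484 + 0 → 484
gcd(484, 232804): 232804 = 481·484 + 0 → 484
gcd(484, 285076): 285076 = 589·484 + 0 → 484
gcd(484, 195052): 195052 = 403·484 + 0 → 484

484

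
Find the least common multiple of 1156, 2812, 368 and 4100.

1156 = 2² · 17²; 2812 = 2² · 19 · 37; 368 = 2⁴ · 23; 4100 = 2² · 5² · 41
lcm takes max exponent of each prime: 2⁴ · 5² · 17² · 19 · 23 · 37 · 41 = 76634592400

76634592400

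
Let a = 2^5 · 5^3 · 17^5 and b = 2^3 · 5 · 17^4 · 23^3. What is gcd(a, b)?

min exponent per shared prime: 2^3 · 5 · 17^4 = 3340840

3340840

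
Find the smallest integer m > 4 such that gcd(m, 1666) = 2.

6

Multiples of 2 above 4: 2·3, 2·4, … . Need the cofactor coprime to 1666/2 = 833.
Checking s = 3, 4, … the first with gcd(s, 833) = 1 is s = 3, giving 6.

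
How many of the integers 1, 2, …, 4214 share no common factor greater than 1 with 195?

Prime factors of 195: 3, 5, 13. Count integers ≤ 4214 divisible by none of them.
By inclusion–exclusion: 4214 − ⌊4214/3⌋ − ⌊4214/5⌋ − ⌊4214/13⌋ + ⌊4214/15⌋ + ⌊4214/39⌋ + ⌊4214/65⌋ − ⌊4214/195⌋ = 2075.

2075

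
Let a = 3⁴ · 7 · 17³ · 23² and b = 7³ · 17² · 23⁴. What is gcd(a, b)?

min exponent per shared prime: 7 · 17² · 23² = 1070167

1070167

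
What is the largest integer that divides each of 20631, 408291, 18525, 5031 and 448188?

39

gcd(20631, 408291): 408291 = 19·20631 + 16302; 20631 = 1·16302 + 4329; 16302 = 3·4329 + 3315; 4329 = 1·3315 + 1014; 3315 = 3·1014 + 273; 1014 = 3·273 + 195; 273 = 1·195 + 78; 195 = 2·78 + 39; 78 = 2·39 + 0 → 39
gcd(39, 18525): 18525 = 475·39 + 0 → 39
gcd(39, 5031): 5031 = 129·39 + 0 → 39
gcd(39, 448188): 448188 = 11492·39 + 0 → 39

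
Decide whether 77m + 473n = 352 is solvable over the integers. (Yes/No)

By Bézout, 77m + 473n = 352 has integer solutions iff gcd(77, 473) | 352.
Euclid: 473 = 6·77 + 11; 77 = 7·11 + 0. gcd = 11; 352 mod 11 = 0. Yes.

Yes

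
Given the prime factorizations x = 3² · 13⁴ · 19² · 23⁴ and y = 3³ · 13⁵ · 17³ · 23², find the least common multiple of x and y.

4975604315258379543

max exponent per prime: 3³ · 13⁵ · 17³ · 19² · 23⁴ = 4975604315258379543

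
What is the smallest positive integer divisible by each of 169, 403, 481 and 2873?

lcm(169, 403) = 169·403/gcd = 68107/13 = 5239
lcm(5239, 481) = 5239·481/gcd = 2519959/13 = 193843
lcm(193843, 2873) = 193843·2873/gcd = 556910939/169 = 3295331

3295331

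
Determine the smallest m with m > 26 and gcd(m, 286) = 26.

Multiples of 26 above 26: 26·2, 26·3, … . Need the cofactor coprime to 286/26 = 11.
Checking s = 2, 3, … the first with gcd(s, 11) = 1 is s = 2, giving 52.

52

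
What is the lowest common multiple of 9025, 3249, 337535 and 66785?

lcm(9025, 3249) = 9025·3249/gcd = 29322225/361 = 81225
lcm(81225, 337535) = 81225·337535/gcd = 27416280375/1805 = 15189075
lcm(15189075, 66785) = 15189075·66785/gcd = 1014402373875/1805 = 561995775

561995775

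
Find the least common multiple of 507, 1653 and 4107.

382439733

507 = 3 · 13²; 1653 = 3 · 19 · 29; 4107 = 3 · 37²
lcm takes max exponent of each prime: 3 · 13² · 19 · 29 · 37² = 382439733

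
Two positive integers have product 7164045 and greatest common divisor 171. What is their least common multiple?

41895

gcd·lcm = product, so lcm = 7164045/171 = 41895.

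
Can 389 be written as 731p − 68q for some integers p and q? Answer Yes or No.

By Bézout, 731p − 68q = 389 has integer solutions iff gcd(731, 68) | 389.
Euclid: 731 = 10·68 + 51; 68 = 1·51 + 17; 51 = 3·17 + 0. gcd = 17; 389 mod 17 = 15. No.

No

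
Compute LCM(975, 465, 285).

975 = 3 · 5² · 13; 465 = 3 · 5 · 31; 285 = 3 · 5 · 19
lcm takes max exponent of each prime: 3 · 5² · 13 · 19 · 31 = 574275

574275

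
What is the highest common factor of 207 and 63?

9

207 = 3² · 23
63 = 3² · 7
Common: 3² = 9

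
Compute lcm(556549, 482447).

gcd first: 556549 = 1·482447 + 74102; 482447 = 6·74102 + 37835; 74102 = 1·37835 + 36267; 37835 = 1·36267 + 1568; 36267 = 23·1568 + 203; 1568 = 7·203 + 147; 203 = 1·147 + 56; 147 = 2·56 + 35; 56 = 1·35 + 21; 35 = 1·21 + 14; 21 = 1·14 + 7; 14 = 2·7 + 0 → gcd = 7
lcm = 556549·482447/gcd = 268505395403/7 = 38357913629

38357913629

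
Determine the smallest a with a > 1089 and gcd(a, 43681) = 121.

gcd(a, 43681) = 121 forces 121 | a; write a = 121s. Then gcd(121s, 121·361) = 121·gcd(s, 361), so need gcd(s, 361) = 1.
121s > 1089 gives s ≥ 10. The least s ≥ 10 coprime to 361 is 10, so a = 121·10 = 1210.

1210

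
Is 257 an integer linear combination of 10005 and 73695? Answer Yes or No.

By Bézout, 10005x − 73695y = 257 has integer solutions iff gcd(10005, 73695) | 257.
Euclid: 73695 = 7·10005 + 3660; 10005 = 2·3660 + 2685; 3660 = 1·2685 + 975; 2685 = 2·975 + 735; 975 = 1·735 + 240; 735 = 3·240 + 15; 240 = 16·15 + 0. gcd = 15; 257 mod 15 = 2. No.

No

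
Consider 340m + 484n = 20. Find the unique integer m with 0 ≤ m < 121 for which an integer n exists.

Euclid: 484 = 1·340 + 144; 340 = 2·144 + 52; 144 = 2·52 + 40; 52 = 1·40 + 12; 40 = 3·12 + 4; 12 = 3·4 + 0 → gcd = 4; 20 = 4·5.
Back-substitution yields 340·(-37) + 484·(26) = 4, so one solution is m = -37·5 = -185, n = 26·5 = 130.
Solutions in m differ by 484/4 = 121; the one in [0, 121) is -185 mod 121 = 57.

57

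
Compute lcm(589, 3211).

99541

gcd first: 3211 = 5·589 + 266; 589 = 2·266 + 57; 266 = 4·57 + 38; 57 = 1·38 + 19; 38 = 2·19 + 0 → gcd = 19
lcm = 589·3211/gcd = 1891279/19 = 99541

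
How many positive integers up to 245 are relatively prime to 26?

Prime factors of 26: 2, 13. Count integers ≤ 245 divisible by none of them.
By inclusion–exclusion: 245 − ⌊245/2⌋ − ⌊245/13⌋ + ⌊245/26⌋ = 114.

114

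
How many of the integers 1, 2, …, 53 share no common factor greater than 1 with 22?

Prime factors of 22: 2, 11. Count integers ≤ 53 divisible by none of them.
By inclusion–exclusion: 53 − ⌊53/2⌋ − ⌊53/11⌋ + ⌊53/22⌋ = 25.

25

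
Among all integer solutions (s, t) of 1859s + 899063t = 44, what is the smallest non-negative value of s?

49330

gcd(1859, 899063) = 11 (Euclid: 899063 = 483·1859 + 1166; 1859 = 1·1166 + 693; 1166 = 1·693 + 473; 693 = 1·473 + 220; 473 = 2·220 + 33; 220 = 6·33 + 22; 33 = 1·22 + 11; 22 = 2·11 + 0), and 11 | 44.
Extended Euclid: 1859·(-28534) + 899063·(59) = 11. Scale by 4: s₀ = -114136.
General solution s = s₀ + 81733k; reducing mod 81733 gives s = 49330 (and t = -102).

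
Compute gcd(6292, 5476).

4

6292 = 2² · 11² · 13
5476 = 2² · 37²
Common: 2² = 4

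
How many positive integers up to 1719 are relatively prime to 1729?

1729 = 7·13·19. Inclusion–exclusion on these primes:
1719 − ⌊1719/7⌋ − ⌊1719/13⌋ − ⌊1719/19⌋ + ⌊1719/91⌋ + ⌊1719/133⌋ + ⌊1719/247⌋ − ⌊1719/1729⌋ = 1288

1288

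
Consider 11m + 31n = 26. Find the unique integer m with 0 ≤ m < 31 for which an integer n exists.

gcd(11, 31) = 1 (Euclid: 31 = 2·11 + 9; 11 = 1·9 + 2; 9 = 4·2 + 1; 2 = 2·1 + 0), and 1 | 26.
Extended Euclid: 11·(-14) + 31·(5) = 1. Scale by 26: m₀ = -364.
General solution m = m₀ + 31t; reducing mod 31 gives m = 8 (and n = -2).

8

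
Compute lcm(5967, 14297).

5967 = 3³ · 13 · 17; 14297 = 17 · 29²
max exponents: 3³ · 13 · 17 · 29² = 5018247

5018247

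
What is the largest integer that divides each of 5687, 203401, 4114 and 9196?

gcd(5687, 203401): 203401 = 35·5687 + 4356; 5687 = 1·4356 + 1331; 4356 = 3·1331 + 363; 1331 = 3·363 + 242; 363 = 1·242 + 121; 242 = 2·121 + 0 → 121
gcd(121, 4114): 4114 = 34·121 + 0 → 121
gcd(121, 9196): 9196 = 76·121 + 0 → 121

121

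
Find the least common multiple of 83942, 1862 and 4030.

8288013370

lcm(83942, 1862) = 83942·1862/gcd = 156300004/38 = 4113158
lcm(4113158, 4030) = 4113158·4030/gcd = 16576026740/2 = 8288013370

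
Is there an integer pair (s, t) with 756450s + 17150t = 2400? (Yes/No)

gcd(756450, 17150): 756450 = 44·17150 + 1850; 17150 = 9·1850 + 500; 1850 = 3·500 + 350; 500 = 1·350 + 150; 350 = 2·150 + 50; 150 = 3·50 + 0 → 50
50 divides 2400, so a solution exists.

Yes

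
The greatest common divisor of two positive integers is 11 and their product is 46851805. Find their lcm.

gcd·lcm = product, so lcm = 46851805/11 = 4259255.

4259255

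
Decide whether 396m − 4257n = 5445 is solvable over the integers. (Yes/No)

Yes

By Bézout, 396m − 4257n = 5445 has integer solutions iff gcd(396, 4257) | 5445.
Euclid: 4257 = 10·396 + 297; 396 = 1·297 + 99; 297 = 3·99 + 0. gcd = 99; 5445 mod 99 = 0. Yes.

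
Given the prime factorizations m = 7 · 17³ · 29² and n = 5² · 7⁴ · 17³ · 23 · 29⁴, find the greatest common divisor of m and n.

min exponent per shared prime: 7 · 17³ · 29² = 28922831

28922831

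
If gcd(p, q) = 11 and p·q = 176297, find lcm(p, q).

Since gcd(p,q)·lcm(p,q) = pq, lcm = 176297/11 = 16027.

16027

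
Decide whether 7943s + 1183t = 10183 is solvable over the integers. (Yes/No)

No

By Bézout, 7943s + 1183t = 10183 has integer solutions iff gcd(7943, 1183) | 10183.
Euclid: 7943 = 6·1183 + 845; 1183 = 1·845 + 338; 845 = 2·338 + 169; 338 = 2·169 + 0. gcd = 169; 10183 mod 169 = 43. No.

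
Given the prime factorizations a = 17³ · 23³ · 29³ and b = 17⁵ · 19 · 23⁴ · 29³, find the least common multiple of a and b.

max exponent per prime: 17⁵ · 19 · 23⁴ · 29³ = 184121093540501167

184121093540501167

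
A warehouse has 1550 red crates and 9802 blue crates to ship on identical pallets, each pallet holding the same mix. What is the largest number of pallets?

2

1550 = 2 · 5² · 31
9802 = 2 · 13² · 29
Common: 2 = 2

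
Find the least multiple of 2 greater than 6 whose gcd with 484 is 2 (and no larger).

Multiples of 2 above 6: 2·4, 2·5, … . Need the cofactor coprime to 484/2 = 242.
Checking s = 4, 5, … the first with gcd(s, 242) = 1 is s = 5, giving 10.

10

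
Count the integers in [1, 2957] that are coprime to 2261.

2261

Prime factors of 2261: 7, 17, 19. Count integers ≤ 2957 divisible by none of them.
By inclusion–exclusion: 2957 − ⌊2957/7⌋ − ⌊2957/17⌋ − ⌊2957/19⌋ + ⌊2957/119⌋ + ⌊2957/133⌋ + ⌊2957/323⌋ − ⌊2957/2261⌋ = 2261.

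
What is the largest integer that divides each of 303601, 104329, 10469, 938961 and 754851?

361

gcd(303601, 104329): 303601 = 2·104329 + 94943; 104329 = 1·94943 + 9386; 94943 = 10·9386 + 1083; 9386 = 8·1083 + 722; 1083 = 1·722 + 361; 722 = 2·361 + 0 → 361
gcd(361, 10469): 10469 = 29·361 + 0 → 361
gcd(361, 938961): 938961 = 2601·361 + 0 → 361
gcd(361, 754851): 754851 = 2091·361 + 0 → 361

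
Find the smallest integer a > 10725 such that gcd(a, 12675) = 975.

11700

Multiples of 975 above 10725: 975·12, 975·13, … . Need the cofactor coprime to 12675/975 = 13.
Checking s = 12, 13, … the first with gcd(s, 13) = 1 is s = 12, giving 11700.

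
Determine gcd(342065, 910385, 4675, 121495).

gcd(342065, 910385): 910385 = 2·342065 + 226255; 342065 = 1·226255 + 115810; 226255 = 1·115810 + 110445; 115810 = 1·110445 + 5365; 110445 = 20·5365 + 3145; 5365 = 1·3145 + 2220; 3145 = 1·2220 + 925; 2220 = 2·925 + 370; 925 = 2·370 + 185; 370 = 2·185 + 0 → 185
gcd(185, 4675): 4675 = 25·185 + 50; 185 = 3·50 + 35; 50 = 1·35 + 15; 35 = 2·15 + 5; 15 = 3·5 + 0 → 5
gcd(5, 121495): 121495 = 24299·5 + 0 → 5

5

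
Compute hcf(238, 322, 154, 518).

14

238 = 2 · 7 · 17; 322 = 2 · 7 · 23; 154 = 2 · 7 · 11; 518 = 2 · 7 · 37
gcd takes min exponent of each prime: 2 · 7 = 14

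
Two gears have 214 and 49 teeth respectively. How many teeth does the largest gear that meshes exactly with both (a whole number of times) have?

1

Euclid: 214 = 4·49 + 18; 49 = 2·18 + 13; 18 = 1·13 + 5; 13 = 2·5 + 3; 5 = 1·3 + 2; 3 = 1·2 + 1; 2 = 2·1 + 0. Last nonzero remainder: 1.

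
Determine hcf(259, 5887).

7

Euclid: 5887 = 22·259 + 189; 259 = 1·189 + 70; 189 = 2·70 + 49; 70 = 1·49 + 21; 49 = 2·21 + 7; 21 = 3·7 + 0. Last nonzero remainder: 7.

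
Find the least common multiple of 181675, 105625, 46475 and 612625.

181675 = 5² · 13² · 43; 105625 = 5⁴ · 13²; 46475 = 5² · 11 · 13²; 612625 = 5³ · 13² · 29
lcm takes max exponent of each prime: 5⁴ · 11 · 13² · 29 · 43 = 1448858125

1448858125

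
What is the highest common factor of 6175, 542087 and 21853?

gcd(6175, 542087): 542087 = 87·6175 + 4862; 6175 = 1·4862 + 1313; 4862 = 3·1313 + 923; 1313 = 1·923 + 390; 923 = 2·390 + 143; 390 = 2·143 + 104; 143 = 1·104 + 39; 104 = 2·39 + 26; 39 = 1·26 + 13; 26 = 2·13 + 0 → 13
gcd(13, 21853): 21853 = 1681·13 + 0 → 13

13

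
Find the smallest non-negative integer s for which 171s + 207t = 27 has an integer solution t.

5

gcd(171, 207) = 9 (Euclid: 207 = 1·171 + 36; 171 = 4·36 + 27; 36 = 1·27 + 9; 27 = 3·9 + 0), and 9 | 27.
Extended Euclid: 171·(-6) + 207·(5) = 9. Scale by 3: s₀ = -18.
General solution s = s₀ + 23k; reducing mod 23 gives s = 5 (and t = -4).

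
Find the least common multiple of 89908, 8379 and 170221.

lcm(89908, 8379) = 89908·8379/gcd = 753339132/133 = 5664204
lcm(5664204, 170221) = 5664204·170221/gcd = 964166469084/19 = 50745603636

50745603636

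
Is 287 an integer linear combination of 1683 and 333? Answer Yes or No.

No

By Bézout, 1683u − 333v = 287 has integer solutions iff gcd(1683, 333) | 287.
Euclid: 1683 = 5·333 + 18; 333 = 18·18 + 9; 18 = 2·9 + 0. gcd = 9; 287 mod 9 = 8. No.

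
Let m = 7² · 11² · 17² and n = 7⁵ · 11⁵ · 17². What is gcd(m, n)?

1713481

min exponent per shared prime: 7² · 11² · 17² = 1713481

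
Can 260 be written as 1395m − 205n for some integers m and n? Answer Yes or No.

Yes

gcd(1395, 205): 1395 = 6·205 + 165; 205 = 1·165 + 40; 165 = 4·40 + 5; 40 = 8·5 + 0 → 5
5 divides 260, so a solution exists.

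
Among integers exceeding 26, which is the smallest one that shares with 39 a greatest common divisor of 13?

Multiples of 13 above 26: 13·3, 13·4, … . Need the cofactor coprime to 39/13 = 3.
Checking s = 3, 4, … the first with gcd(s, 3) = 1 is s = 4, giving 52.

52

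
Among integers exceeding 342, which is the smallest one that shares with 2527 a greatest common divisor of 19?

380

gcd(k, 2527) = 19 forces 19 | k; write k = 19s. Then gcd(19s, 19·133) = 19·gcd(s, 133), so need gcd(s, 133) = 1.
19s > 342 gives s ≥ 19. The least s ≥ 19 coprime to 133 is 20, so k = 19·20 = 380.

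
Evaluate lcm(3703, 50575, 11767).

lcm(3703, 50575) = 3703·50575/gcd = 187279225/7 = 26754175
lcm(26754175, 11767) = 26754175·11767/gcd = 314816377225/7 = 44973768175

44973768175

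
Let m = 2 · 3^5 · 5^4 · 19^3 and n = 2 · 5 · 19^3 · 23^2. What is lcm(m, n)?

max exponent per prime: 2 · 3^5 · 5^4 · 19^3 · 23^2 = 1102129841250

1102129841250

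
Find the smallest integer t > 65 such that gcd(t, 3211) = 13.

78

Multiples of 13 above 65: 13·6, 13·7, … . Need the cofactor coprime to 3211/13 = 247.
Checking s = 6, 7, … the first with gcd(s, 247) = 1 is s = 6, giving 78.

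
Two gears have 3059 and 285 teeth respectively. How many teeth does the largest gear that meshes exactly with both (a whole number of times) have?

Euclid: 3059 = 10·285 + 209; 285 = 1·209 + 76; 209 = 2·76 + 57; 76 = 1·57 + 19; 57 = 3·19 + 0. Last nonzero remainder: 19.

19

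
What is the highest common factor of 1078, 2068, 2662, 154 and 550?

gcd(1078, 2068): 2068 = 1·1078 + 990; 1078 = 1·990 + 88; 990 = 11·88 + 22; 88 = 4·22 + 0 → 22
gcd(22, 2662): 2662 = 121·22 + 0 → 22
gcd(22, 154): 154 = 7·22 + 0 → 22
gcd(22, 550): 550 = 25·22 + 0 → 22

22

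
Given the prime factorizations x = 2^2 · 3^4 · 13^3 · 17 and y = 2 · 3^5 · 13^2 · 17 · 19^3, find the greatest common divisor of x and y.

465426

min exponent per shared prime: 2 · 3^4 · 13^2 · 17 = 465426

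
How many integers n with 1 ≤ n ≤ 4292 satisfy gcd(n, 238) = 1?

1731

238 = 2·7·17. Inclusion–exclusion on these primes:
4292 − ⌊4292/2⌋ − ⌊4292/7⌋ − ⌊4292/17⌋ + ⌊4292/14⌋ + ⌊4292/34⌋ + ⌊4292/119⌋ − ⌊4292/238⌋ = 1731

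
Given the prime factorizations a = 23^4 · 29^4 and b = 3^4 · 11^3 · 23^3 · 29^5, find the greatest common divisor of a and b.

min exponent per shared prime: 23^3 · 29^4 = 8605487927

8605487927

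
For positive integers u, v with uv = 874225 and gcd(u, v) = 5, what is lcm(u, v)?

For any two positive integers, gcd × lcm equals their product. Hence lcm = 874225 / 5 = 174845.

174845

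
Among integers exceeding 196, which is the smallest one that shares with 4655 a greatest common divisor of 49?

Multiples of 49 above 196: 49·5, 49·6, … . Need the cofactor coprime to 4655/49 = 95.
Checking s = 5, 6, … the first with gcd(s, 95) = 1 is s = 6, giving 294.

294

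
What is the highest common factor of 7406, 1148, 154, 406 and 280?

14

gcd(7406, 1148): 7406 = 6·1148 + 518; 1148 = 2·518 + 112; 518 = 4·112 + 70; 112 = 1·70 + 42; 70 = 1·42 + 28; 42 = 1·28 + 14; 28 = 2·14 + 0 → 14
gcd(14, 154): 154 = 11·14 + 0 → 14
gcd(14, 406): 406 = 29·14 + 0 → 14
gcd(14, 280): 280 = 20·14 + 0 → 14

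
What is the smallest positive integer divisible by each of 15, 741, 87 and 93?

3330795

15 = 3 · 5; 741 = 3 · 13 · 19; 87 = 3 · 29; 93 = 3 · 31
lcm takes max exponent of each prime: 3 · 5 · 13 · 19 · 29 · 31 = 3330795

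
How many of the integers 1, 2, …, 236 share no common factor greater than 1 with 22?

Prime factors of 22: 2, 11. Count integers ≤ 236 divisible by none of them.
By inclusion–exclusion: 236 − ⌊236/2⌋ − ⌊236/11⌋ + ⌊236/22⌋ = 107.

107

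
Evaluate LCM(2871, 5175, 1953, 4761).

8239267575

2871 = 3² · 11 · 29; 5175 = 3² · 5² · 23; 1953 = 3² · 7 · 31; 4761 = 3² · 23²
lcm takes max exponent of each prime: 3² · 5² · 7 · 11 · 23² · 29 · 31 = 8239267575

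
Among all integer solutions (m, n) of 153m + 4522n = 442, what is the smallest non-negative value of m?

gcd(153, 4522) = 17 (Euclid: 4522 = 29·153 + 85; 153 = 1·85 + 68; 85 = 1·68 + 17; 68 = 4·17 + 0), and 17 | 442.
Extended Euclid: 153·(-59) + 4522·(2) = 17. Scale by 26: m₀ = -1534.
General solution m = m₀ + 266t; reducing mod 266 gives m = 62 (and n = -2).

62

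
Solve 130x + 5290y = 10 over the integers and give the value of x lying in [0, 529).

Reduce mod 5290: 130x ≡ 10 (mod 5290). With g = gcd(130, 5290) = 10 dividing 10, divide through: 13x ≡ 1 (mod 529).
Since gcd(13, 529) = 1, x ≡ 1·(13)⁻¹ ≡ 407 (mod 529). Smallest non-negative: 407.

407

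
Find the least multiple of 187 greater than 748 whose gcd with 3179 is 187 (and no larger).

935

Multiples of 187 above 748: 187·5, 187·6, … . Need the cofactor coprime to 3179/187 = 17.
Checking s = 5, 6, … the first with gcd(s, 17) = 1 is s = 5, giving 935.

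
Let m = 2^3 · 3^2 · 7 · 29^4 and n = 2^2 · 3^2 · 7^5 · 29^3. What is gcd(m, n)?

min exponent per shared prime: 2^2 · 3^2 · 7 · 29^3 = 6146028

6146028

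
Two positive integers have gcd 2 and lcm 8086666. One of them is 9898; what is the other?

1634

Using pq = gcd(p,q)·lcm(p,q) = 2·8086666 = 16173332, we get q = 16173332/9898 = 1634.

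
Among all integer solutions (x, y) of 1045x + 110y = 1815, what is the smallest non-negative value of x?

1

Reduce mod 110: 1045x ≡ 1815 (mod 110). With g = gcd(1045, 110) = 55 dividing 1815, divide through: 19x ≡ 33 (mod 2).
Since gcd(19, 2) = 1, x ≡ 33·(19)⁻¹ ≡ 1 (mod 2). Smallest non-negative: 1.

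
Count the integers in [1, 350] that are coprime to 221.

305

Prime factors of 221: 13, 17. Count integers ≤ 350 divisible by none of them.
By inclusion–exclusion: 350 − ⌊350/13⌋ − ⌊350/17⌋ + ⌊350/221⌋ = 305.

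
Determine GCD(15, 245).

Euclid: 245 = 16·15 + 5; 15 = 3·5 + 0. Last nonzero remainder: 5.

5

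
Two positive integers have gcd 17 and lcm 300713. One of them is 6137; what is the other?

833

Using ab = gcd(a,b)·lcm(a,b) = 17·300713 = 5112121, we get b = 5112121/6137 = 833.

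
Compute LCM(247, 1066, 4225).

6582550

247 = 13 · 19; 1066 = 2 · 13 · 41; 4225 = 5² · 13²
lcm takes max exponent of each prime: 2 · 5² · 13² · 19 · 41 = 6582550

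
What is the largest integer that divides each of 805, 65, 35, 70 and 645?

5

gcd(805, 65): 805 = 12·65 + 25; 65 = 2·25 + 15; 25 = 1·15 + 10; 15 = 1·10 + 5; 10 = 2·5 + 0 → 5
gcd(5, 35): 35 = 7·5 + 0 → 5
gcd(5, 70): 70 = 14·5 + 0 → 5
gcd(5, 645): 645 = 129·5 + 0 → 5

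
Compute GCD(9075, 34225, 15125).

gcd(9075, 34225): 34225 = 3·9075 + 7000; 9075 = 1·7000 + 2075; 7000 = 3·2075 + 775; 2075 = 2·775 + 525; 775 = 1·525 + 250; 525 = 2·250 + 25; 250 = 10·25 + 0 → 25
gcd(25, 15125): 15125 = 605·25 + 0 → 25

25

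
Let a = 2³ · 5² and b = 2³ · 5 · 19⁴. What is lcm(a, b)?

26064200

max exponent per prime: 2³ · 5² · 19⁴ = 26064200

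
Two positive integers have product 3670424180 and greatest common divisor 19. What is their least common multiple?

gcd·lcm = product, so lcm = 3670424180/19 = 193180220.

193180220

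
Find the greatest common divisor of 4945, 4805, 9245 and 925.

5

gcd(4945, 4805): 4945 = 1·4805 + 140; 4805 = 34·140 + 45; 140 = 3·45 + 5; 45 = 9·5 + 0 → 5
gcd(5, 9245): 9245 = 1849·5 + 0 → 5
gcd(5, 925): 925 = 185·5 + 0 → 5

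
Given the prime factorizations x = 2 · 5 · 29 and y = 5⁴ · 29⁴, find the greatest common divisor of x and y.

min exponent per shared prime: 5 · 29 = 145

145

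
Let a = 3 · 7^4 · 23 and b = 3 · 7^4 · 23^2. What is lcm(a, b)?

max exponent per prime: 3 · 7^4 · 23^2 = 3810387

3810387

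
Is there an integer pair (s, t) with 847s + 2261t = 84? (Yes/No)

Yes

By Bézout, 847s + 2261t = 84 has integer solutions iff gcd(847, 2261) | 84.
Euclid: 2261 = 2·847 + 567; 847 = 1·567 + 280; 567 = 2·280 + 7; 280 = 40·7 + 0. gcd = 7; 84 mod 7 = 0. Yes.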